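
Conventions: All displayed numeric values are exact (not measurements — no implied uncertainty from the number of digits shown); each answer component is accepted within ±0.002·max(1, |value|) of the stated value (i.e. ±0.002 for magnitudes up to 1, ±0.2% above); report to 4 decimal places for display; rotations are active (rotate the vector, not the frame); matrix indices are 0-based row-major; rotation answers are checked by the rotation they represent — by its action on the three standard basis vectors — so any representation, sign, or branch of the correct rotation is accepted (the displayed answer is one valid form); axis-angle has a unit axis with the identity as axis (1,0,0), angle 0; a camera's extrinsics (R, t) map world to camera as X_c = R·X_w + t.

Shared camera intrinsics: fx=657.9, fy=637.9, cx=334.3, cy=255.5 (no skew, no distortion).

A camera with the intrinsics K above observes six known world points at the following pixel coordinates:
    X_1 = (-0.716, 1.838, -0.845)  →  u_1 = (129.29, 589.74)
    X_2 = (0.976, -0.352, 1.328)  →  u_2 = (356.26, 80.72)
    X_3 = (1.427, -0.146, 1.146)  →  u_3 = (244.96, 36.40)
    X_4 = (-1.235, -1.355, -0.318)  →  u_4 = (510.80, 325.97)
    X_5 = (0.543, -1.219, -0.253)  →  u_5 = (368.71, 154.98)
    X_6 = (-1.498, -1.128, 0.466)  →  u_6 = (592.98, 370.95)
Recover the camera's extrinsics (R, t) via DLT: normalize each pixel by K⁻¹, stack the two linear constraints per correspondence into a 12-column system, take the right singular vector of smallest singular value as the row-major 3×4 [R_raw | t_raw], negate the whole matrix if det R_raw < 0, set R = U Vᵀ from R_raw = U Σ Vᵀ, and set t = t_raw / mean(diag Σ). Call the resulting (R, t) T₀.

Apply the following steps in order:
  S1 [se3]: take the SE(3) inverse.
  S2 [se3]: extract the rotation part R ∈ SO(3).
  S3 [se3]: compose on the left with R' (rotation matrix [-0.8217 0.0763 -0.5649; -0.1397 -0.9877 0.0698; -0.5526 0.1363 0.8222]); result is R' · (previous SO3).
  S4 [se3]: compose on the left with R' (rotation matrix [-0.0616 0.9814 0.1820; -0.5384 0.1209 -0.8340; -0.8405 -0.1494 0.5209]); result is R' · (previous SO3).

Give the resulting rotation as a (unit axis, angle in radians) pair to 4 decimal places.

source (pnp_recover): camera pose = R=[-0.6023 -0.6687 0.4360; -0.7808 0.6070 -0.1477; -0.1659 -0.4294 -0.8878], t=(-0.1300, 0.3800, 4.0801)
after S1 (invert_se3): R=[-0.6023 -0.7808 -0.1659; -0.6687 0.6070 -0.4294; 0.4360 -0.1477 -0.8878], t=(0.8953, 1.4344, 3.7350)
after S2 (rot_of_se3): [-0.6023 -0.7808 -0.1659; -0.6687 0.6070 -0.4294; 0.4360 -0.1477 -0.8878]
after S3 (compose_so3): [0.1976 0.7713 0.6050; 0.7751 -0.5008 0.3853; 0.6002 0.3928 -0.6968]
after S4 (compose_so3): [0.8577 -0.4675 0.2140; -0.5132 -0.8034 0.3020; 0.0308 -0.3688 -0.9290]

rotation (axis_angle) = ((-0.9626, 0.2629, -0.0656), 2.7857)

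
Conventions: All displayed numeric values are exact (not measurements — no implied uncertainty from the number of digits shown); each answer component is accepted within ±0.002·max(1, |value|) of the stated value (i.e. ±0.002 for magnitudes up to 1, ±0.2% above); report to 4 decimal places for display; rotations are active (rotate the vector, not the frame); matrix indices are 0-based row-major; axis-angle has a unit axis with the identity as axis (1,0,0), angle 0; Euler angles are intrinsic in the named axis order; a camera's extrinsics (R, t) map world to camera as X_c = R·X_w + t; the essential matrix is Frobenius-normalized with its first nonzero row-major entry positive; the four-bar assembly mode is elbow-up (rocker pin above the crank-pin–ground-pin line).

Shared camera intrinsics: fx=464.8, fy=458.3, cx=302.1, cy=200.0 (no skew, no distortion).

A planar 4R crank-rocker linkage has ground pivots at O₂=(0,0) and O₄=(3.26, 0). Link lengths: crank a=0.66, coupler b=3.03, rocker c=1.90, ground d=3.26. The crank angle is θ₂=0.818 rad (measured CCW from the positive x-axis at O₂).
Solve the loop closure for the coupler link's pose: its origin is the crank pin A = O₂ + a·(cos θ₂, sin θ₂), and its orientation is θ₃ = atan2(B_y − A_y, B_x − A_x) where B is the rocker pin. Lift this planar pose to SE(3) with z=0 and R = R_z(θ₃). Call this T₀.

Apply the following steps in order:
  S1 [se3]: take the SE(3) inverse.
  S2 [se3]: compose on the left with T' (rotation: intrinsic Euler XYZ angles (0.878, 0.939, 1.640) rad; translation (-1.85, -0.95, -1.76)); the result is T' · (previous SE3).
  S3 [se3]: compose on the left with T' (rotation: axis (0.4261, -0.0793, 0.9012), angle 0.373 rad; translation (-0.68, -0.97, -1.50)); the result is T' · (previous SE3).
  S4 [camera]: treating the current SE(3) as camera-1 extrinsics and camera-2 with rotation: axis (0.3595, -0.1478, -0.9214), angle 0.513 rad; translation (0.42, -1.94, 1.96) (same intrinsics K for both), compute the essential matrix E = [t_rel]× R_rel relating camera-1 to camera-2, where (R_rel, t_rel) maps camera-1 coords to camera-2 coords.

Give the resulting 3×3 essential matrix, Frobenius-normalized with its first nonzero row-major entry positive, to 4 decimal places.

source (fourbar_fk): coupler pose = R=[0.8844 -0.4667 0.0000; 0.4667 0.8844 0.0000; 0.0000 0.0000 1.0000], t=(0.4512, 0.4817, 0.0000)
after S1 (invert_se3): R=[0.8844 0.4667 0.0000; -0.4667 0.8844 0.0000; 0.0000 0.0000 1.0000], t=(-0.6239, -0.2154, 0.0000)
after S2 (compose_se3): R=[0.2388 -0.5402 0.8070; 0.8352 -0.3096 -0.4544; 0.4953 0.7825 0.3772], t=(-1.6976, -1.1778, -2.3604)
after S3 (compose_se3): R=[-0.0521 -0.4093 0.9109; 0.7767 -0.5900 -0.2207; 0.6277 0.6960 0.3486], t=(-1.8867, -2.2427, -4.1009)
after S4 (essential): [0.0613 -0.4961 0.2960; 0.4823 -0.3340 -0.1843; 0.3093 0.1796 -0.3955]

matrix = [0.0613 -0.4961 0.2960; 0.4823 -0.3340 -0.1843; 0.3093 0.1796 -0.3955]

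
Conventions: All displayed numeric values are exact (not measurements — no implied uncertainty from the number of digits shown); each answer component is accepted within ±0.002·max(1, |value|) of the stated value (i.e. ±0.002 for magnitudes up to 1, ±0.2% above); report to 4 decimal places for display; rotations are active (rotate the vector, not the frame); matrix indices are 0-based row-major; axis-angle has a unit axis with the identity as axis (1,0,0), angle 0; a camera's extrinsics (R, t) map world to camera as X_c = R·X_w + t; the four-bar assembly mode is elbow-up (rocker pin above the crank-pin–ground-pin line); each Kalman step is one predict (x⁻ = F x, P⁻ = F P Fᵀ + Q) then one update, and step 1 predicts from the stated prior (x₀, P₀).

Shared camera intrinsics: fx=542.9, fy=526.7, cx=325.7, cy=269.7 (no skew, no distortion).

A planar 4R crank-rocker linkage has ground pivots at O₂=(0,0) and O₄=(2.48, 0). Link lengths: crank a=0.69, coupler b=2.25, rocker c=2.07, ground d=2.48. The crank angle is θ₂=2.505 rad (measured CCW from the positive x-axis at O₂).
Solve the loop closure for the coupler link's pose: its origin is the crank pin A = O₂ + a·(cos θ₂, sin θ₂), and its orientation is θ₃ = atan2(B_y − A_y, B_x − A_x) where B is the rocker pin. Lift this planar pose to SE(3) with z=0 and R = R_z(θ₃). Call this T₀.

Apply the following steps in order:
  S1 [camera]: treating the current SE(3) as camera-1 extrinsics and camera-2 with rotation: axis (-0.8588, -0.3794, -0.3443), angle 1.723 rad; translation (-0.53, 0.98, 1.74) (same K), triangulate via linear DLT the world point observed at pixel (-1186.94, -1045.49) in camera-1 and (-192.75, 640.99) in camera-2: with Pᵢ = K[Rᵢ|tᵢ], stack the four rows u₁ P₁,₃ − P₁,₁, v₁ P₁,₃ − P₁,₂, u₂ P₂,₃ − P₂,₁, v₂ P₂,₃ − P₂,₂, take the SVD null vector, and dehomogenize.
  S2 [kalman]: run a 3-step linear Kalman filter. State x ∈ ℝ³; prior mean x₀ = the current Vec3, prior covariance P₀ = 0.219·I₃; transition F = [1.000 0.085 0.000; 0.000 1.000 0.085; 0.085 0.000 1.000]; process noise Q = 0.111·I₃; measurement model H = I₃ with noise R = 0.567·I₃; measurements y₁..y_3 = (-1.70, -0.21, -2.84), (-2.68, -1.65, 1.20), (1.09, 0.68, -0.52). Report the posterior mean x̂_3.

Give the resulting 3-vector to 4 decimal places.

result = (-0.7487, -0.3667, -0.3569)

source (fourbar_fk): coupler pose = R=[0.8209 -0.5711 0.0000; 0.5711 0.8209 0.0000; 0.0000 0.0000 1.0000], t=(-0.5548, 0.4102, 0.0000)
after S1 (triangulate): (-0.7825, -0.7775, 0.2703)
after S2 (kf_track): (-0.7487, -0.3667, -0.3569)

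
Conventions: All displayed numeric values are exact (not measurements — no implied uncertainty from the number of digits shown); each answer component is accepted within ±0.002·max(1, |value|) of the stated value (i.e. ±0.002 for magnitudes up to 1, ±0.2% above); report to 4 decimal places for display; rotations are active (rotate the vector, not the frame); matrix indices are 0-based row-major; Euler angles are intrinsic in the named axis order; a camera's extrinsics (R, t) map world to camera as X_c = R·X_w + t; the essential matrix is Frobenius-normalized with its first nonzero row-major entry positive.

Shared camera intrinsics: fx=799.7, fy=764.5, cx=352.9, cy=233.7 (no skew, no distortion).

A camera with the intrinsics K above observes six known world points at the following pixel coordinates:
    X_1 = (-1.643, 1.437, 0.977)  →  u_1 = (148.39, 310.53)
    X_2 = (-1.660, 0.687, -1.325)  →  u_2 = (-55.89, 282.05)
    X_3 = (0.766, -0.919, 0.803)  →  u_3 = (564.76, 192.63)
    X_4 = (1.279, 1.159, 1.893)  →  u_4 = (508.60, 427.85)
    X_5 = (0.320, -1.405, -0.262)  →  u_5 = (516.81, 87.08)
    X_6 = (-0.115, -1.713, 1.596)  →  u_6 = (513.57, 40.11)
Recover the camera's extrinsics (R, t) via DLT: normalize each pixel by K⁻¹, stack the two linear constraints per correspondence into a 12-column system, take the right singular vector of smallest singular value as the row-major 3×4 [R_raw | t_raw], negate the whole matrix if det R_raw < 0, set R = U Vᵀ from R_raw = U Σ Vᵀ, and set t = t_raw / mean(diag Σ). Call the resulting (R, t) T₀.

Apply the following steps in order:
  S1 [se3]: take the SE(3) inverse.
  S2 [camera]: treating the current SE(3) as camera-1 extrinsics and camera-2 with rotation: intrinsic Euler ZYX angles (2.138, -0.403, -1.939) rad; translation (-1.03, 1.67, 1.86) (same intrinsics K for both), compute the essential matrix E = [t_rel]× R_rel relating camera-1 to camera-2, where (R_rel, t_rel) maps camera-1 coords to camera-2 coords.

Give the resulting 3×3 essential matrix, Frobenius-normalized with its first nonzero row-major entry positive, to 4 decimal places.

matrix = [0.0116 0.0064 -0.0016; -0.0036 0.7034 0.0717; 0.6946 0.0168 -0.1310]

source (pnp_recover): camera pose = R=[0.8546 -0.4135 0.3141; 0.4680 0.8754 -0.1208; -0.2250 0.2502 0.9417], t=(0.0600, 0.2700, 4.7300)
after S1 (invert_se3): R=[0.8546 0.4680 -0.2250; -0.4135 0.8754 0.2502; 0.3141 -0.1208 0.9417], t=(0.8868, -1.3952, -4.4404)
after S2 (essential): [0.0116 0.0064 -0.0016; -0.0036 0.7034 0.0717; 0.6946 0.0168 -0.1310]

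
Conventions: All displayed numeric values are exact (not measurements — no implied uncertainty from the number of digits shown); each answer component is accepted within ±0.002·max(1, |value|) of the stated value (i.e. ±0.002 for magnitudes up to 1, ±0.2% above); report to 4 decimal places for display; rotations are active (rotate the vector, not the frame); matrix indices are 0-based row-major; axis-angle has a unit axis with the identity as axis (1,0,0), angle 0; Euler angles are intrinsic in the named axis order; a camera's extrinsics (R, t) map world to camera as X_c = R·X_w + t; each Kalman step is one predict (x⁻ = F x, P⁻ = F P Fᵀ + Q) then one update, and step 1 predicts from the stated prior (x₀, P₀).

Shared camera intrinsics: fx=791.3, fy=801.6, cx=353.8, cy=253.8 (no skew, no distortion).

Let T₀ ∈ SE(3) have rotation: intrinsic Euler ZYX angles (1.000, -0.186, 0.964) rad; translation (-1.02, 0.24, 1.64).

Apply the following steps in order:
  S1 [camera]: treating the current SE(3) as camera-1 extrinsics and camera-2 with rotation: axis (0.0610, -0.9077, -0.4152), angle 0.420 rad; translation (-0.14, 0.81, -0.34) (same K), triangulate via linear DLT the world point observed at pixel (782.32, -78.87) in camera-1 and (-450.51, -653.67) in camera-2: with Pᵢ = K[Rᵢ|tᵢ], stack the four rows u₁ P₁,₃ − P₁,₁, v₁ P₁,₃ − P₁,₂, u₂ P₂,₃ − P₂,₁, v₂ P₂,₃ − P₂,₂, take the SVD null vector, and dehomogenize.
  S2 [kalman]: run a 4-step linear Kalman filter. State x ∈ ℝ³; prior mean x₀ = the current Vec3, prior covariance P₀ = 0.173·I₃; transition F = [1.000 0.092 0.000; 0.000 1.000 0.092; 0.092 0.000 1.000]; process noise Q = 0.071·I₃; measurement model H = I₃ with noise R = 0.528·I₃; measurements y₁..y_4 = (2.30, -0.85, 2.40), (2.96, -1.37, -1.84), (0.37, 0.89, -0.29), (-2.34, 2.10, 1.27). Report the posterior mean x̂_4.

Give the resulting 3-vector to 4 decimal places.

result = (-0.0039, 0.2457, 0.7183)

after S1 (triangulate): (0.1756, -1.4908, 1.0369)
after S2 (kf_track): (-0.0039, 0.2457, 0.7183)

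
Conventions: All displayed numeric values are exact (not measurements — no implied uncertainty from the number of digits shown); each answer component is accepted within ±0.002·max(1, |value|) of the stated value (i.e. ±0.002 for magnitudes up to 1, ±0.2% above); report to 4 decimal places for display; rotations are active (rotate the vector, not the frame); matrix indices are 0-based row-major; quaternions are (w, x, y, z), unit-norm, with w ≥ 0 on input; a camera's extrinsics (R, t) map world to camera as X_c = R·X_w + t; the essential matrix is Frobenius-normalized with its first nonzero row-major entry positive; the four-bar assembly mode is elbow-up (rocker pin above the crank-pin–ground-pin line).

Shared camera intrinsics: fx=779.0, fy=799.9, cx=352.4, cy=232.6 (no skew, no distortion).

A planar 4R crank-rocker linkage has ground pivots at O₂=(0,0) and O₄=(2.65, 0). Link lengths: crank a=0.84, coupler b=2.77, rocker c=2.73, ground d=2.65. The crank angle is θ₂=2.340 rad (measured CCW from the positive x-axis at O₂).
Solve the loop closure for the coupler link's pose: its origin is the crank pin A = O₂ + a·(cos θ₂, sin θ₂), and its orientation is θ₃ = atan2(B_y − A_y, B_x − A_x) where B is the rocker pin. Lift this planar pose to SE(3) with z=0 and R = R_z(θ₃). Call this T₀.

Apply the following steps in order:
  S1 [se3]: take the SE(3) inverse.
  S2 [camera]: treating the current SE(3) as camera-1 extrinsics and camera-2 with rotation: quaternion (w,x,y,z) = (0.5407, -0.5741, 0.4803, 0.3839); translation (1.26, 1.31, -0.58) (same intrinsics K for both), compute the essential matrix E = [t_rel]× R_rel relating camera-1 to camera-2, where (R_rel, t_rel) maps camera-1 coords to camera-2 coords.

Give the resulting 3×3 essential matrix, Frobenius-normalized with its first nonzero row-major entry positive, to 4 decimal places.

matrix = [0.5849 -0.3106 0.0007; -0.2554 0.0434 -0.0236; -0.2901 -0.6100 -0.1935]

source (fourbar_fk): coupler pose = R=[0.7416 -0.6709 0.0000; 0.6709 0.7416 0.0000; 0.0000 0.0000 1.0000], t=(-0.5843, 0.6035, 0.0000)
after S1 (invert_se3): R=[0.7416 0.6709 0.0000; -0.6709 0.7416 0.0000; 0.0000 0.0000 1.0000], t=(0.0284, -0.8395, 0.0000)
after S2 (essential): [0.5849 -0.3106 0.0007; -0.2554 0.0434 -0.0236; -0.2901 -0.6100 -0.1935]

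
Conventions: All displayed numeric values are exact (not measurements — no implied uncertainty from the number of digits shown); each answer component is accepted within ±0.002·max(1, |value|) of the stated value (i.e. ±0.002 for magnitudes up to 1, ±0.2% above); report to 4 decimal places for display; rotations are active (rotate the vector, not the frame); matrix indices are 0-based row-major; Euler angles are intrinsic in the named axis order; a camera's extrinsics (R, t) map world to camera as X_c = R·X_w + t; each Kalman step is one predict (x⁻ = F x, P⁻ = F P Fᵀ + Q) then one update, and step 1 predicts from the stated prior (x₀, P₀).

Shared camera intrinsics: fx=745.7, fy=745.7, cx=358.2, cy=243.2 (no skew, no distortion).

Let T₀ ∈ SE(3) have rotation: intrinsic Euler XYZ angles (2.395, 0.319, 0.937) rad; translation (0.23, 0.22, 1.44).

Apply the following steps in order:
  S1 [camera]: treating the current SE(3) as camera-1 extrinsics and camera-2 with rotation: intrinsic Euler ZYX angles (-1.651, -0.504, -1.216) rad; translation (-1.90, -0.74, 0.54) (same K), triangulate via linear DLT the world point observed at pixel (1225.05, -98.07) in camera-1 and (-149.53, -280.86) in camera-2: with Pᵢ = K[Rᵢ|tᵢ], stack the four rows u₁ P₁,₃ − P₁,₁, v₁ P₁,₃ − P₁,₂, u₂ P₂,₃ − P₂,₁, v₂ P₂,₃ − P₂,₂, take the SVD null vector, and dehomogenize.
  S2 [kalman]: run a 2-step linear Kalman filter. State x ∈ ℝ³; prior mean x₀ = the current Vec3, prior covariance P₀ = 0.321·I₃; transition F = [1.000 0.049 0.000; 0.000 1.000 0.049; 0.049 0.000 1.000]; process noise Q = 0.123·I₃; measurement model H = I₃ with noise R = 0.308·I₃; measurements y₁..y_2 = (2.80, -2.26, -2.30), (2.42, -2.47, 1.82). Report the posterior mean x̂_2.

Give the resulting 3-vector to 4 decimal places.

after S1 (triangulate): (0.8678, -0.4818, 1.0282)
after S2 (kf_track): (2.1654, -1.9872, 0.4890)

result = (2.1654, -1.9872, 0.4890)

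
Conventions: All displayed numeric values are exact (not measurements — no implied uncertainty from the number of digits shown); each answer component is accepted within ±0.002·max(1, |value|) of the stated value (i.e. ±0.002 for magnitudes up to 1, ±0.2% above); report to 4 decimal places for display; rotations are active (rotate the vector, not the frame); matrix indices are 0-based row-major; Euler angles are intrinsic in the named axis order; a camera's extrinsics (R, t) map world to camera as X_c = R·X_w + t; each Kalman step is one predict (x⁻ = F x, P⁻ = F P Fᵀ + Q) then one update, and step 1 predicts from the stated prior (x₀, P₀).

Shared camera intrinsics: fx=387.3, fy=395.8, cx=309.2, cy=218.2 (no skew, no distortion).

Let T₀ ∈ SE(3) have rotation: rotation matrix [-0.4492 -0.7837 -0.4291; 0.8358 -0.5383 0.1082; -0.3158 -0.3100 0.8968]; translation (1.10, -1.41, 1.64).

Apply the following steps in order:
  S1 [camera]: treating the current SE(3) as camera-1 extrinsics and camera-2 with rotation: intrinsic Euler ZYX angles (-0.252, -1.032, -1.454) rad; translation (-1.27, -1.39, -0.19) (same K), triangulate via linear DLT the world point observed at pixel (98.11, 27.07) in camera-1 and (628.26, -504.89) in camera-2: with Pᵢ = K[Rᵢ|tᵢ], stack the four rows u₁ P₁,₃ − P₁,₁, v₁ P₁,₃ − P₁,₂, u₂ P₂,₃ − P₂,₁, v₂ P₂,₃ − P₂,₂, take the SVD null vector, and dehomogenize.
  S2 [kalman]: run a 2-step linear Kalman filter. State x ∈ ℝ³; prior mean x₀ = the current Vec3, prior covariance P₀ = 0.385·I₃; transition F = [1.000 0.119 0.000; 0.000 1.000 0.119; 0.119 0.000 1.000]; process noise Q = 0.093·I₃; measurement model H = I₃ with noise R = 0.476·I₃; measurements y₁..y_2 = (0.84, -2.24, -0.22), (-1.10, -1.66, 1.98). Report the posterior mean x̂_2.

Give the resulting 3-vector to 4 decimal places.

result = (0.2141, -1.0345, 0.8952)

after S1 (triangulate): (1.5846, 1.0928, 0.5305)
after S2 (kf_track): (0.2141, -1.0345, 0.8952)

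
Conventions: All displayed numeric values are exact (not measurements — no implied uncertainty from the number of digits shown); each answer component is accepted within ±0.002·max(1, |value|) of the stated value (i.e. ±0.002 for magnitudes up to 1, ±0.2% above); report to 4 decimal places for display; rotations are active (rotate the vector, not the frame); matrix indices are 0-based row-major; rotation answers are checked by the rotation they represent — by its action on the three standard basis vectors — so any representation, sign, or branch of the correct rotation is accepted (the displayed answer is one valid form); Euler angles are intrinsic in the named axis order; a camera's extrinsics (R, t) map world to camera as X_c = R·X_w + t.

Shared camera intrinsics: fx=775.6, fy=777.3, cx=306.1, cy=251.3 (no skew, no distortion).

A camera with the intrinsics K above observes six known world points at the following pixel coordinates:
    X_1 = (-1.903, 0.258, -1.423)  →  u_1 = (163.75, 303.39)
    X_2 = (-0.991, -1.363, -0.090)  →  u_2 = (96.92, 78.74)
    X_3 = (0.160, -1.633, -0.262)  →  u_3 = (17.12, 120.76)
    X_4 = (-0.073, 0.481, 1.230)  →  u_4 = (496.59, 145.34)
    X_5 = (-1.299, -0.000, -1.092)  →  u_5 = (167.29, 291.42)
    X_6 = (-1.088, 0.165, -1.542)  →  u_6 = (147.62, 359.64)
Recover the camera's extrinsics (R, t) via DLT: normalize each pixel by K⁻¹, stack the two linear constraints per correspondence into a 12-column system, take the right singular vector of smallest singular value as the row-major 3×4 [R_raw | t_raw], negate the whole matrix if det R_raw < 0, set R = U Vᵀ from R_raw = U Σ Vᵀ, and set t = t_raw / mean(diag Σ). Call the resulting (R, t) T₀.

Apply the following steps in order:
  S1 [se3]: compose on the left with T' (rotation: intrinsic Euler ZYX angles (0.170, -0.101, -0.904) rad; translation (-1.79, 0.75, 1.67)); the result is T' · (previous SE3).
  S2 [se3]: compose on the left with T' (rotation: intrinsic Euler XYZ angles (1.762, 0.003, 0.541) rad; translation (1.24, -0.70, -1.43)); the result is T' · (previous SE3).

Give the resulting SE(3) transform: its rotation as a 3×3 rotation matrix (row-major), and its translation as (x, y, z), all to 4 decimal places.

source (pnp_recover): camera pose = R=[0.1998 0.7182 0.6665; 0.4082 0.5574 -0.7230; -0.8907 0.4166 -0.1818], t=(-0.0499, 0.0399, 4.4407)
after S1 (compose_se3): R=[0.3583 0.6084 0.7081; -0.3925 0.7863 -0.4771; -0.8471 -0.1070 0.5206], t=(-2.7033, 4.1588, 4.3662)
after S2 (compose_se3): R=[0.5067 0.1163 0.8542; 0.8620 -0.0822 -0.5002; 0.0121 0.9898 -0.1419], t=(-3.2059, -5.4126, -0.1292)

rotation (matrix) = ((0.5067, 0.1163, 0.8542), (0.8620, -0.0822, -0.5002), (0.0121, 0.9898, -0.1419)), translation = (-3.2059, -5.4126, -0.1292)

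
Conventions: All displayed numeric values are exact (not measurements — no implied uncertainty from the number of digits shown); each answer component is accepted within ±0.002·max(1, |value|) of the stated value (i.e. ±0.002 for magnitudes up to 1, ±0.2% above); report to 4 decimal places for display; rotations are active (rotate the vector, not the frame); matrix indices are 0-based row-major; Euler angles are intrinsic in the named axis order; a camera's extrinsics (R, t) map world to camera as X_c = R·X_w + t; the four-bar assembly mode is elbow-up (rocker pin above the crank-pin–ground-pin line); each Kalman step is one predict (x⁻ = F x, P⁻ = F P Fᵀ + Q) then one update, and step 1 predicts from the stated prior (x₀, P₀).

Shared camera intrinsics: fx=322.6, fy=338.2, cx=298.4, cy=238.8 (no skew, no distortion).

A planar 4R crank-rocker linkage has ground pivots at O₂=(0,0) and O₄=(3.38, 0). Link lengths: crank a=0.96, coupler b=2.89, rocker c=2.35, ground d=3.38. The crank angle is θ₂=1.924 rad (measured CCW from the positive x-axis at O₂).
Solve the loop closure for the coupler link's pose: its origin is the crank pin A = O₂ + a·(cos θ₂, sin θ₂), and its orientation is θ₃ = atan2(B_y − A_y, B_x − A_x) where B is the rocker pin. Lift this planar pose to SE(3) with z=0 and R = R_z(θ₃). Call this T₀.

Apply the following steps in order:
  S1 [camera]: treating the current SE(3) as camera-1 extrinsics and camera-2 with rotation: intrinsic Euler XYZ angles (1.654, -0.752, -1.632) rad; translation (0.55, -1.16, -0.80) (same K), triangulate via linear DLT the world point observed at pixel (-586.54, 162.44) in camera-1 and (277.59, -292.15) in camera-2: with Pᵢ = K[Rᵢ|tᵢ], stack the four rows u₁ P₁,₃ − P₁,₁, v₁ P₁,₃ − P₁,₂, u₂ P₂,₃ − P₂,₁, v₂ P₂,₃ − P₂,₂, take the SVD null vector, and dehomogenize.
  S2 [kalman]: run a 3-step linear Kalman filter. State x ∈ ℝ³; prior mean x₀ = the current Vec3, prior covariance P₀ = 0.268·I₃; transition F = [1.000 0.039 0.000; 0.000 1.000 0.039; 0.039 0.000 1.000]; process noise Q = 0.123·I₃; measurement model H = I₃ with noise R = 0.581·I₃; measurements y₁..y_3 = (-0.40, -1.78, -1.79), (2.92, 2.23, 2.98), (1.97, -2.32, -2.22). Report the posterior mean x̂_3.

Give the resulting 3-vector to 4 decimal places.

result = (0.8860, -0.6300, -0.2289)

source (fourbar_fk): coupler pose = R=[0.9116 -0.4110 0.0000; 0.4110 0.9116 0.0000; 0.0000 0.0000 1.0000], t=(-0.3321, 0.9007, 0.0000)
after S1 (triangulate): (-1.9177, -0.3002, 0.7134)
after S2 (kf_track): (0.8860, -0.6300, -0.2289)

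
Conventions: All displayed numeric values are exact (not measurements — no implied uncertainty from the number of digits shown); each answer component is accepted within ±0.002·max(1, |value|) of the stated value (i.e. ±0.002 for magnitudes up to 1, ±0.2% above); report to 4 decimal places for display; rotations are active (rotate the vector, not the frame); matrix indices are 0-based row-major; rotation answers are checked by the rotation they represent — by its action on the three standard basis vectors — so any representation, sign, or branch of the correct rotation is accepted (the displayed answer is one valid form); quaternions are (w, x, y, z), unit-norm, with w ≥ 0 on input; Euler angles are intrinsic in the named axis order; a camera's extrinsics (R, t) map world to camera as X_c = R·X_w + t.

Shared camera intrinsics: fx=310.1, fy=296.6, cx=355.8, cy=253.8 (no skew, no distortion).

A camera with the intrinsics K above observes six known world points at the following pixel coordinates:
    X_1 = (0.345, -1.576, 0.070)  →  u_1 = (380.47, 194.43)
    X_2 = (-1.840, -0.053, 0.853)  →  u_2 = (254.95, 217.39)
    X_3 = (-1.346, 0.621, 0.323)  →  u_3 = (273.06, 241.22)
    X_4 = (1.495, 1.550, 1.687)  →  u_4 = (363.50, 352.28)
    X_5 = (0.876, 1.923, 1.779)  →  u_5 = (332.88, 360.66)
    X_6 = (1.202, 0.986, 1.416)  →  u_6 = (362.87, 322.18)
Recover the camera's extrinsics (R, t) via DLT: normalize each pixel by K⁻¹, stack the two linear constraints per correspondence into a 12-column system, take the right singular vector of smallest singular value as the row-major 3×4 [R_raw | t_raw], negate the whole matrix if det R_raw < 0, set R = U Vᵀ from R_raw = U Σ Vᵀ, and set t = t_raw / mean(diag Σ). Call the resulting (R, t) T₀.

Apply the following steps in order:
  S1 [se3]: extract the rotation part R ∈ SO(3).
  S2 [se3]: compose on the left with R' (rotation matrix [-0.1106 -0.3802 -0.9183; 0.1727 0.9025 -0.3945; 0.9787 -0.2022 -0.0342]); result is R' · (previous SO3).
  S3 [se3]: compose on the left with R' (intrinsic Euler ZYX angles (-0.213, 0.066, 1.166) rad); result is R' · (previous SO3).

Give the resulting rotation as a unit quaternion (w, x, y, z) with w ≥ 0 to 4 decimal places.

rotation (quat) = (0.4643, 0.0018, -0.7647, -0.4469)

source (pnp_recover): camera pose = R=[0.8643 -0.2041 -0.4597; 0.4160 0.8038 0.4252; 0.2827 -0.5588 0.7796], t=(-0.0308, -0.3106, 5.9906)
after S1 (rot_of_se3): [0.8643 -0.2041 -0.4597; 0.4160 0.8038 0.4252; 0.2827 -0.5588 0.7796]
after S2 (compose_so3): [-0.5134 0.2301 -0.8267; 0.4132 0.9106 -0.0032; 0.7521 -0.3432 -0.5626]
after S3 (compose_so3): [-0.5689 0.4121 -0.7117; -0.4178 0.6006 0.6817; 0.7084 0.6852 -0.1695]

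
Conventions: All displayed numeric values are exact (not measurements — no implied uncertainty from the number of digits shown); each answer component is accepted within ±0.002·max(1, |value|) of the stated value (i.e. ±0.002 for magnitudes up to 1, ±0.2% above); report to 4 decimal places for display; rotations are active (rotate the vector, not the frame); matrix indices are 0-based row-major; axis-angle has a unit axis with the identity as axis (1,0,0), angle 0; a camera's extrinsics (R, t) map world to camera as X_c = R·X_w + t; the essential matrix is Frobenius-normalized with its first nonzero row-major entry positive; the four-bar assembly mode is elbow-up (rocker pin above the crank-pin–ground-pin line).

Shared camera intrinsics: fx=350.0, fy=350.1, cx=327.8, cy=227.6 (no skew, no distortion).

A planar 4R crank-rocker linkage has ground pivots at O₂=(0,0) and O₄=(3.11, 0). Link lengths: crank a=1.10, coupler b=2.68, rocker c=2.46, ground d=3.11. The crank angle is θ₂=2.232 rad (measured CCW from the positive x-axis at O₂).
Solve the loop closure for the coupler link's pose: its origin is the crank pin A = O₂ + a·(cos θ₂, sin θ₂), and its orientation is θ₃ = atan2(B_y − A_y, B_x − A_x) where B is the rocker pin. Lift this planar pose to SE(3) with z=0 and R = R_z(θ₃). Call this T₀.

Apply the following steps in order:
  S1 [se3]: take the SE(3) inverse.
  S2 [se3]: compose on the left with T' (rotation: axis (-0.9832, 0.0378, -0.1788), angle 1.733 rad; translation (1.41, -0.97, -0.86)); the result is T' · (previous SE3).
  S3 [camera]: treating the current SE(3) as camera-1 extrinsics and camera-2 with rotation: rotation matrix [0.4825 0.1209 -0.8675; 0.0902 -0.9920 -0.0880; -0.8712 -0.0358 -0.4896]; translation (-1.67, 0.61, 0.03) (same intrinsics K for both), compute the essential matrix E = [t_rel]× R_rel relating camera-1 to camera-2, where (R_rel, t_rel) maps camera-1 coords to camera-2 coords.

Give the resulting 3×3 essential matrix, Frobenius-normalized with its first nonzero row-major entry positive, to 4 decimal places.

source (fourbar_fk): coupler pose = R=[0.8994 -0.4372 0.0000; 0.4372 0.8994 0.0000; 0.0000 0.0000 1.0000], t=(-0.6755, 0.8682, 0.0000)
after S1 (invert_se3): R=[0.8994 0.4372 0.0000; -0.4372 0.8994 0.0000; 0.0000 0.0000 1.0000], t=(0.2280, -1.0761, 0.0000)
after S2 (compose_se3): R=[0.8062 0.5401 0.2415; -0.1276 -0.2398 0.9624; 0.5777 -0.8067 -0.1244], t=(1.4857, -0.8480, 0.2306)
after S3 (essential): [0.1127 0.1259 0.3076; 0.4596 0.4275 0.1877; -0.2321 -0.1593 0.6070]

matrix = [0.1127 0.1259 0.3076; 0.4596 0.4275 0.1877; -0.2321 -0.1593 0.6070]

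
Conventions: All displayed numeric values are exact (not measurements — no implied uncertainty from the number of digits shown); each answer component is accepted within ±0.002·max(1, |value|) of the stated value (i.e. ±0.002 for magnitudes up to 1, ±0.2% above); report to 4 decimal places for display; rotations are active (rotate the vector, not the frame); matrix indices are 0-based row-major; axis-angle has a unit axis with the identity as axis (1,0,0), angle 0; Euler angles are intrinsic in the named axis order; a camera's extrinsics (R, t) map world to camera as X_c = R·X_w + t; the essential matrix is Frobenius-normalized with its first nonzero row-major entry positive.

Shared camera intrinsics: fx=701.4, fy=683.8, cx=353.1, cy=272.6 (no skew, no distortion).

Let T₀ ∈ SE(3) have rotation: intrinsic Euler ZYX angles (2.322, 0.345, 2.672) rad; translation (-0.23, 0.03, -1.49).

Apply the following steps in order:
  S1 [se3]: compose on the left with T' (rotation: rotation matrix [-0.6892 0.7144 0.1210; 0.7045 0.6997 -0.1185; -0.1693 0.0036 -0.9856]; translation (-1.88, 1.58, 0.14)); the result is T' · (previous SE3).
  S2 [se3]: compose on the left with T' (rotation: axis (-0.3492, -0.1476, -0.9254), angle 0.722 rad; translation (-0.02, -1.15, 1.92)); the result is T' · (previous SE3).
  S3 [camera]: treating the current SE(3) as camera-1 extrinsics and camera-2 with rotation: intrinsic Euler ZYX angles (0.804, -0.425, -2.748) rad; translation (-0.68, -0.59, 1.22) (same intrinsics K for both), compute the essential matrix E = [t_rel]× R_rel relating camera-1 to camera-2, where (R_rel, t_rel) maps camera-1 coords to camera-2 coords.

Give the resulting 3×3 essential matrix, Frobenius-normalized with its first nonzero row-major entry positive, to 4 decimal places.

after S1 (compose_se3): R=[0.8931 0.1891 -0.4082; 0.0688 0.8393 0.5393; 0.4445 -0.5098 0.7366], t=(-1.8803, 1.6155, 1.6475)
after S2 (compose_se3): R=[0.7329 0.6803 0.0056; -0.3650 0.3862 0.8471; 0.5742 -0.6229 0.5313], t=(-0.5074, 1.6333, 2.8556)
after S3 (essential): [0.0895 -0.5322 0.4567; -0.4511 -0.0405 0.0576; -0.5364 -0.0317 0.0543]

matrix = [0.0895 -0.5322 0.4567; -0.4511 -0.0405 0.0576; -0.5364 -0.0317 0.0543]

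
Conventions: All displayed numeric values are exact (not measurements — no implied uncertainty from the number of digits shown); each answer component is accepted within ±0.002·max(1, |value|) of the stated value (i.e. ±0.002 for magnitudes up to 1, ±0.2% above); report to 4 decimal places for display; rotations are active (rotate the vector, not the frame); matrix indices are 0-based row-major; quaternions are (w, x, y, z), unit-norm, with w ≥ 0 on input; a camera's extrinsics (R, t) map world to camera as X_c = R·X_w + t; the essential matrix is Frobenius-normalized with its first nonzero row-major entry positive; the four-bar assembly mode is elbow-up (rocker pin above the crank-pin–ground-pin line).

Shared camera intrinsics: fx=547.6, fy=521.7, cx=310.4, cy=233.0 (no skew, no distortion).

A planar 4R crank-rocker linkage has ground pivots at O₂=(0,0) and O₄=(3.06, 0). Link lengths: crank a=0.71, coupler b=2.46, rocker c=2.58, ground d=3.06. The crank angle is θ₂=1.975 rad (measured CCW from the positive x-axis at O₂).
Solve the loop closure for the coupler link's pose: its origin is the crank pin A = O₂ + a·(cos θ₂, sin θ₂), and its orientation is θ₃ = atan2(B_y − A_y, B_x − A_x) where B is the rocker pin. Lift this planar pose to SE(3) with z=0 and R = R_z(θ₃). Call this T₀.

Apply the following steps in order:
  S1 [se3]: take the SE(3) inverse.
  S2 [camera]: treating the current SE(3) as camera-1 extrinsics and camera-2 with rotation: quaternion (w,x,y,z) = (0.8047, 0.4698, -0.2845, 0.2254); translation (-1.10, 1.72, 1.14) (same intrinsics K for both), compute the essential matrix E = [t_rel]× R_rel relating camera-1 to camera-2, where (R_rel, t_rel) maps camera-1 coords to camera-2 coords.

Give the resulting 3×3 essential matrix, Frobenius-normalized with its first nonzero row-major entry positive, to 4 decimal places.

matrix = [0.3187 -0.0588 0.4764; 0.4374 -0.2752 0.0825; -0.2377 0.3281 0.4795]

source (fourbar_fk): coupler pose = R=[0.7882 -0.6155 0.0000; 0.6155 0.7882 0.0000; 0.0000 0.0000 1.0000], t=(-0.2792, 0.6528, 0.0000)
after S1 (invert_se3): R=[0.7882 0.6155 0.0000; -0.6155 0.7882 0.0000; 0.0000 0.0000 1.0000], t=(-0.1817, -0.6864, 0.0000)
after S2 (essential): [0.3187 -0.0588 0.4764; 0.4374 -0.2752 0.0825; -0.2377 0.3281 0.4795]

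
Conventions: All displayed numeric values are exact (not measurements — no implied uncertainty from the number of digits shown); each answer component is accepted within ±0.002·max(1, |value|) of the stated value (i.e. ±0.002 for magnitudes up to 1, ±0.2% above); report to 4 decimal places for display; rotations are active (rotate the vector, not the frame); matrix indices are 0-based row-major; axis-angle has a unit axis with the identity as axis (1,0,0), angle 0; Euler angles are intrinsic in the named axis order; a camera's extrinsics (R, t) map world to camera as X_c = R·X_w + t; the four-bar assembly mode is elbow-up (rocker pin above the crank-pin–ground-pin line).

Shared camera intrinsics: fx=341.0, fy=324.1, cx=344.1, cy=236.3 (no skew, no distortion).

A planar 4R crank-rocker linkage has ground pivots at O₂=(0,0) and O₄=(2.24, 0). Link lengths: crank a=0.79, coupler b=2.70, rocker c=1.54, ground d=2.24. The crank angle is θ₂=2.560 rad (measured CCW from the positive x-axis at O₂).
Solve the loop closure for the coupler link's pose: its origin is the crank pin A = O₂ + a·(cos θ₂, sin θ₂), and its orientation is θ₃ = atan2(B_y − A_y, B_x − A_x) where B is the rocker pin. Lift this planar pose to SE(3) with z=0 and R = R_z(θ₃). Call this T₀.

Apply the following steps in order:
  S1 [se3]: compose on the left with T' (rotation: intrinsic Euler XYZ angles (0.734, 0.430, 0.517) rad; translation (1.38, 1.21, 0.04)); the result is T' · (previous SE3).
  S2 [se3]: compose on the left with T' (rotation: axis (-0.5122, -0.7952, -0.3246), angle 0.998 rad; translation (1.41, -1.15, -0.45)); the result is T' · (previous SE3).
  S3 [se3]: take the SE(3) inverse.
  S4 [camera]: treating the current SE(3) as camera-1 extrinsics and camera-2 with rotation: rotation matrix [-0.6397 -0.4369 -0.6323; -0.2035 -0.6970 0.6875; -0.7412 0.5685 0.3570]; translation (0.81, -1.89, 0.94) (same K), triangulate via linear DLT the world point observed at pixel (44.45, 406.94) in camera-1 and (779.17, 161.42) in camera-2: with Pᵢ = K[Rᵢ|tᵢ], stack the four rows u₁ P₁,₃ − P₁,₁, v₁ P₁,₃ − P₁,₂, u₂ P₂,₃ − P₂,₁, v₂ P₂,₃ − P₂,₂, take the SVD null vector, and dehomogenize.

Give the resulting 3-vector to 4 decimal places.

result = (-0.6102, -1.3338, 0.8956)

source (fourbar_fk): coupler pose = R=[0.9213 -0.3888 0.0000; 0.3888 0.9213 0.0000; 0.0000 0.0000 1.0000], t=(-0.6601, 0.4340, 0.0000)
after S1 (compose_se3): R=[0.5533 -0.7211 0.4169; 0.7591 0.2305 -0.6089; 0.3430 0.6533 0.6749], t=(0.6634, 1.0277, 0.3182)
after S2 (compose_se3): R=[0.5119 -0.7585 -0.4033; 0.7717 0.6123 -0.1720; 0.3774 -0.2232 0.8988], t=(2.1329, -0.1780, -0.0892)
after S3 (invert_se3): R=[0.5119 0.7717 0.3774; -0.7585 0.6123 -0.2232; -0.4033 -0.1720 0.8988], t=(-0.9209, 1.7069, 0.9098)
after S4 (triangulate): (-0.6102, -1.3338, 0.8956)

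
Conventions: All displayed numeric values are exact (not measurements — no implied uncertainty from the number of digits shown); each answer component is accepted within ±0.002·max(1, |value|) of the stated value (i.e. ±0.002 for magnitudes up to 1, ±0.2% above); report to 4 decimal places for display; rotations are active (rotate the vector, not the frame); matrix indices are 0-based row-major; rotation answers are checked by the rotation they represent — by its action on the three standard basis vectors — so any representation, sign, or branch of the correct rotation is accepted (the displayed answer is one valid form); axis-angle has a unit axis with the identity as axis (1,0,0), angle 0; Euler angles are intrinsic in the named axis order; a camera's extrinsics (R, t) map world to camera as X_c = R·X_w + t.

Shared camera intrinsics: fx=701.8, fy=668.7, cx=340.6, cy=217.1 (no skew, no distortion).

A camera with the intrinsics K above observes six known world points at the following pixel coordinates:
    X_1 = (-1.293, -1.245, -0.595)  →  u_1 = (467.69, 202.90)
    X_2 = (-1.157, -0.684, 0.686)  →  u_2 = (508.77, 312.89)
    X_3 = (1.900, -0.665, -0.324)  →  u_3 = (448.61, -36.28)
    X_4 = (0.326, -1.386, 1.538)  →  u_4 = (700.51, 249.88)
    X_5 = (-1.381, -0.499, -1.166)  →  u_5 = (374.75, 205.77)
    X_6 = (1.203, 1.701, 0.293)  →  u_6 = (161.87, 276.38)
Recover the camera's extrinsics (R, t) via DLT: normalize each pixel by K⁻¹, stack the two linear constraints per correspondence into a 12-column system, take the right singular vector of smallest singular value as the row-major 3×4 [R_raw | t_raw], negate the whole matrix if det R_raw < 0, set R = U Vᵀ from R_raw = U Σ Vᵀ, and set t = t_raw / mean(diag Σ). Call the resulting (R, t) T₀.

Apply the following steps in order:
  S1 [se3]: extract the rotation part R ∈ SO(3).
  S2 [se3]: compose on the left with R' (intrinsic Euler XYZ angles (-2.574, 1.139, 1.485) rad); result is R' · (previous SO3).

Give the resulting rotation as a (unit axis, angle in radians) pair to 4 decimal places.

source (pnp_recover): camera pose = R=[-0.0883 -0.8464 0.5251; -0.5913 0.4688 0.6562; -0.8016 -0.2526 -0.5419], t=(0.4200, 0.0600, 5.3697)
after S1 (rot_of_se3): [-0.0883 -0.8464 0.5251; -0.5913 0.4688 0.6562; -0.8016 -0.2526 -0.5419]
after S2 (compose_so3): [-0.4846 -0.4552 -0.7470; -0.3474 0.8838 -0.3133; 0.8028 0.1077 -0.5865]

rotation (axis_angle) = ((0.2615, -0.9629, 0.0670), 2.2063)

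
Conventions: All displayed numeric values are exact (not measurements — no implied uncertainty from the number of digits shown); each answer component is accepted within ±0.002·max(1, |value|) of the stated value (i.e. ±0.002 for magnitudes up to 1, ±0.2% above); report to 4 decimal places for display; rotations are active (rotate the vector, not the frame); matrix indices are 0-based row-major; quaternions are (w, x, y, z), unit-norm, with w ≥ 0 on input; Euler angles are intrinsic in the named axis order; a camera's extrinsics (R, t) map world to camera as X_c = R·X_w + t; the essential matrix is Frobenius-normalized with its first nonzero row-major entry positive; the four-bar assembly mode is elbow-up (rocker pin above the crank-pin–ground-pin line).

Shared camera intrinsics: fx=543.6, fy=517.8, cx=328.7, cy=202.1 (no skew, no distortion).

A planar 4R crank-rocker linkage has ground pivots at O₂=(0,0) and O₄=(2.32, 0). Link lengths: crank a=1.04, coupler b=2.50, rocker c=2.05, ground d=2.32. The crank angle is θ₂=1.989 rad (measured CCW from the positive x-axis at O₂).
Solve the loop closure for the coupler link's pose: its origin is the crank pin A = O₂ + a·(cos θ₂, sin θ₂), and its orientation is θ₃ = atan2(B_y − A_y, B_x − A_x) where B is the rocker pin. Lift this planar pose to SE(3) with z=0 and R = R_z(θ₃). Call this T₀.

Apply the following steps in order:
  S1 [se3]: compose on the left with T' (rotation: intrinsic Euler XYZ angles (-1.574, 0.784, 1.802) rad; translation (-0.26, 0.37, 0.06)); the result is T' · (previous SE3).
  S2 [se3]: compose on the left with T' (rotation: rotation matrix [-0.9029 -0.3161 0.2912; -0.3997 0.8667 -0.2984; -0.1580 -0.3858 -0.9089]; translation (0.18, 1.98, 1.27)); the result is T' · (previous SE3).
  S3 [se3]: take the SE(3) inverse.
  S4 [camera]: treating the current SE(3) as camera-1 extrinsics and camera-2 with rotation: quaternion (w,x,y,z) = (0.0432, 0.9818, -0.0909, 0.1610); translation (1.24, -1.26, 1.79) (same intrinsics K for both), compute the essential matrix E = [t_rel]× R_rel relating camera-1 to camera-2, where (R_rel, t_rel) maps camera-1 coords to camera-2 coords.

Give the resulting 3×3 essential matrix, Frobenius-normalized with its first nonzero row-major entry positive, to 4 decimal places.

source (fourbar_fk): coupler pose = R=[0.9085 -0.4179 0.0000; 0.4179 0.9085 0.0000; 0.0000 0.0000 1.0000], t=(-0.4224, 0.9504, 0.0000)
after S1 (compose_se3): R=[-0.4355 -0.5584 0.7061; 0.4317 0.5588 0.7081; -0.7899 0.6132 -0.0023], t=(-0.8465, 0.9569, 0.6870)
after S2 (compose_se3): R=[0.0267 0.5061 -0.8621; 0.7839 0.5245 0.3322; 0.6203 -0.6847 -0.3827], t=(0.8419, 2.9427, 0.4101)
after S3 (invert_se3): R=[0.0267 0.7839 0.6203; 0.5061 0.5245 -0.6847; -0.8621 0.3322 -0.3827], t=(-2.5837, -1.6887, -0.0947)
after S4 (essential): [0.5500 -0.3819 -0.0254; 0.1376 -0.1478 -0.2808; -0.1501 -0.0188 -0.6391]

matrix = [0.5500 -0.3819 -0.0254; 0.1376 -0.1478 -0.2808; -0.1501 -0.0188 -0.6391]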